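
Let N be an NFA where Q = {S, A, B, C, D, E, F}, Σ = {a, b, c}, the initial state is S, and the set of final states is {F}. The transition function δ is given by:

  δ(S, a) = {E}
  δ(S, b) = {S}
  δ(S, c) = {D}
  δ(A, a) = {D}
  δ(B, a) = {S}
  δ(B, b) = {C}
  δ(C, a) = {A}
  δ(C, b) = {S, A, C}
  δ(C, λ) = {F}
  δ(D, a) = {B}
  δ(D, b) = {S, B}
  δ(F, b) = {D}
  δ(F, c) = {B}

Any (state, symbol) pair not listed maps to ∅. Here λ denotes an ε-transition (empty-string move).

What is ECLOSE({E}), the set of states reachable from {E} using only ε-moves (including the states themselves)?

Begin with {E}.
No ε-moves leave this set, so the closure equals the set itself.

{E}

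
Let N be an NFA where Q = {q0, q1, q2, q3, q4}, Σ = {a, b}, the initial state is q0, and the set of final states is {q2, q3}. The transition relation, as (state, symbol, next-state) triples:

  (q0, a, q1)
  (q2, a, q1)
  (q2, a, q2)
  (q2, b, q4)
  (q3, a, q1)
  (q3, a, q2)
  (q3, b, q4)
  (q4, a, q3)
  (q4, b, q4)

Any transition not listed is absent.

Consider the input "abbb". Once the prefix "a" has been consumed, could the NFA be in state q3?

No

Start in {q0}.
Read 'a': q0→{q1}; now {q1}.
State q3 is not in {q1}.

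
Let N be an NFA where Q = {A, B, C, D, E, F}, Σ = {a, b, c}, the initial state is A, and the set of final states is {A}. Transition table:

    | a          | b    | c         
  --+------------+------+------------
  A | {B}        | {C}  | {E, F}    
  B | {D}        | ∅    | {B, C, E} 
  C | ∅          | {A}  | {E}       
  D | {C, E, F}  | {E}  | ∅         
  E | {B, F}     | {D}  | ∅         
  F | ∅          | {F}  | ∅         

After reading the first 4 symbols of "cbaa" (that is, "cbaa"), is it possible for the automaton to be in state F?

Yes

Start in {A}.
Read 'c': A→{E, F}; now {E, F}.
Read 'b': E→{D}, F→{F}; now {D, F}.
Read 'a': D→{C, E, F}, F→∅; now {C, E, F}.
Read 'a': C→∅, E→{B, F}, F→∅; now {B, F}.
State F is in {B, F}.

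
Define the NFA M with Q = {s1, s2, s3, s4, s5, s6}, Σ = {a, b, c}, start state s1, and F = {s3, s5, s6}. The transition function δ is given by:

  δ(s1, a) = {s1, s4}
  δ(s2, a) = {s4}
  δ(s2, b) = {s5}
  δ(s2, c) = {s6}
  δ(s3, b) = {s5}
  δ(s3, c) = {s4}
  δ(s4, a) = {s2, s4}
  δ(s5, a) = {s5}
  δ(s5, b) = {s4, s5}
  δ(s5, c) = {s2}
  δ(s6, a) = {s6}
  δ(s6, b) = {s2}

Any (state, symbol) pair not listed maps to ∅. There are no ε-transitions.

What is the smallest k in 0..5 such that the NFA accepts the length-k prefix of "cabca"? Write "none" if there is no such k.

Start in {s1}.
Read 'c': {s1} → ∅.
The set is empty and remains empty for the remaining 4 symbols.
No reachable set along the way intersects F.

none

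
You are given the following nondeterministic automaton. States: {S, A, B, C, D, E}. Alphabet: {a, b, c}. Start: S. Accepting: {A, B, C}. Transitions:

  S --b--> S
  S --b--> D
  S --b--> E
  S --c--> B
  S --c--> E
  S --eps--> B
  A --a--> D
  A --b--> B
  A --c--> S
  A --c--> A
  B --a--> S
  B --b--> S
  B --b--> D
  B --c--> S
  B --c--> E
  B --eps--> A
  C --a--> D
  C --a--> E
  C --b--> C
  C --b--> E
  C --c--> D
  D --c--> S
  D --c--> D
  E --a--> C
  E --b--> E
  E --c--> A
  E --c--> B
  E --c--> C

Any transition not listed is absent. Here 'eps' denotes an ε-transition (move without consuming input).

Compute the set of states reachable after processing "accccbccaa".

Start: ε-closure({S}) = {S, A, B}.
Read 'a': {S, A, B} → {S, A, B, D}.
Read 'c': {S, A, B, D} → {S, A, B, D, E}.
Read 'c': {S, A, B, D, E} → {S, A, B, C, D, E}.
Read 'c': {S, A, B, C, D, E} → {S, A, B, C, D, E}.
Read 'c': {S, A, B, C, D, E} → {S, A, B, C, D, E}.
Read 'b': {S, A, B, C, D, E} → {S, A, B, C, D, E}.
Read 'c': {S, A, B, C, D, E} → {S, A, B, C, D, E}.
Read 'c': {S, A, B, C, D, E} → {S, A, B, C, D, E}.
Read 'a': {S, A, B, C, D, E} → {S, A, B, C, D, E}.
Read 'a': {S, A, B, C, D, E} → {S, A, B, C, D, E}.

{S, A, B, C, D, E}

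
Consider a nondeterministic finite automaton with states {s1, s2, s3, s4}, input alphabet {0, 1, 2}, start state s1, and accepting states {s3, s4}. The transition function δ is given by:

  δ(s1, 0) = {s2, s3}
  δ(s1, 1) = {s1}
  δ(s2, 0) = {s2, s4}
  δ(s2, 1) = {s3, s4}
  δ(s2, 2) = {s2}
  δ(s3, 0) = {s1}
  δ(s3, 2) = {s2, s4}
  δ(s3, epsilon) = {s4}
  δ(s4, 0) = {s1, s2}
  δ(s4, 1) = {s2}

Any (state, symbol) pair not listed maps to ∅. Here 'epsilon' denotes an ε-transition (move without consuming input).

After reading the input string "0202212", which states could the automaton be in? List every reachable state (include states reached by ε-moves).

{s2, s4}

Start in {s1}.
Read '0': s1→{s2, s3}; union {s2, s3}; ε-closure = {s2, s3, s4}.
Read '2': s2→{s2}, s3→{s2, s4}, s4→∅; now {s2, s4}.
Read '0': s2→{s2, s4}, s4→{s1, s2}; now {s1, s2, s4}.
Read '2': s1→∅, s2→{s2}, s4→∅; now {s2}.
Read '2': s2→{s2}; now {s2}.
Read '1': s2→{s3, s4}; now {s3, s4}.
Read '2': s3→{s2, s4}, s4→∅; now {s2, s4}.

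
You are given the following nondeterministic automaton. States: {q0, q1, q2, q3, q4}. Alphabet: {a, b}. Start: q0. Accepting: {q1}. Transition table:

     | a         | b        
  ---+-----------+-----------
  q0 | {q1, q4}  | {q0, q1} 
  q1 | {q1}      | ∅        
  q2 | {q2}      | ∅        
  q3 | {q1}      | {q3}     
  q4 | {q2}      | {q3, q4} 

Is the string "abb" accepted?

Start in {q0}.
Read 'a': {q0} → {q1, q4}.
Read 'b': {q1, q4} → {q3, q4}.
Read 'b': {q3, q4} → {q3, q4}.
The final set {q3, q4} contains no accepting state.

No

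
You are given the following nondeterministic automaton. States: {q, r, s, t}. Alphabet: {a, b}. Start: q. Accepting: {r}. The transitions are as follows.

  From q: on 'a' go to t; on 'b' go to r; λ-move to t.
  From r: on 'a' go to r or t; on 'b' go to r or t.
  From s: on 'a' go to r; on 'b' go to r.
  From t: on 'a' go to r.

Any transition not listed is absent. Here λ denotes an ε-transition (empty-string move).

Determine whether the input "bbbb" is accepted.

Yes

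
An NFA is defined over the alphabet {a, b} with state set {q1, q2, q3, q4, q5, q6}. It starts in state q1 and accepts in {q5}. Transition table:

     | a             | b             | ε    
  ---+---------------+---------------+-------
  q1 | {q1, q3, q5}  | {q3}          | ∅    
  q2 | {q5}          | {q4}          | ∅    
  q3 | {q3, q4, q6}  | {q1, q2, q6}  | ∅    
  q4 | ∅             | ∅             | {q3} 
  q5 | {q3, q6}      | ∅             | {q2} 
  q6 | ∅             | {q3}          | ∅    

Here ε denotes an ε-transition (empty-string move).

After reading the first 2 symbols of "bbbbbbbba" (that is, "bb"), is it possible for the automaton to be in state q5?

No

Start in {q1}.
Read 'b': {q1} → {q3}.
Read 'b': {q3} → {q1, q2, q6}.
State q5 is not in {q1, q2, q6}.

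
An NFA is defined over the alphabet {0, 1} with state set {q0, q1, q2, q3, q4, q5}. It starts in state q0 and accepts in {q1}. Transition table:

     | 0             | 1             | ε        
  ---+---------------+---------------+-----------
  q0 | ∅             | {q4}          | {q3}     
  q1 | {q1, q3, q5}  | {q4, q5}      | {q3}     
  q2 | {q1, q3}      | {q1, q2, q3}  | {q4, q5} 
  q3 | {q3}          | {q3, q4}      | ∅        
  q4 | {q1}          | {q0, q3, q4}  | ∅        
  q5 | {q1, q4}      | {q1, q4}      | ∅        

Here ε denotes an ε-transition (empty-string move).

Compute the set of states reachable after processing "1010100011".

{q0, q1, q3, q4, q5}

Start: ε-closure({q0}) = {q0, q3}.
Read '1': q0→{q4}, q3→{q3, q4}; now {q3, q4}.
Read '0': q3→{q3}, q4→{q1}; now {q1, q3}.
Read '1': q1→{q4, q5}, q3→{q3, q4}; now {q3, q4, q5}.
Read '0': q3→{q3}, q4→{q1}, q5→{q1, q4}; now {q1, q3, q4}.
Read '1': q1→{q4, q5}, q3→{q3, q4}, q4→{q0, q3, q4}; now {q0, q3, q4, q5}.
Read '0': q0→∅, q3→{q3}, q4→{q1}, q5→{q1, q4}; now {q1, q3, q4}.
Read '0': q1→{q1, q3, q5}, q3→{q3}, q4→{q1}; now {q1, q3, q5}.
Read '0': q1→{q1, q3, q5}, q3→{q3}, q5→{q1, q4}; now {q1, q3, q4, q5}.
Read '1': q1→{q4, q5}, q3→{q3, q4}, q4→{q0, q3, q4}, q5→{q1, q4}; now {q0, q1, q3, q4, q5}.
Read '1': q0→{q4}, q1→{q4, q5}, q3→{q3, q4}, q4→{q0, q3, q4}, q5→{q1, q4}; now {q0, q1, q3, q4, q5}.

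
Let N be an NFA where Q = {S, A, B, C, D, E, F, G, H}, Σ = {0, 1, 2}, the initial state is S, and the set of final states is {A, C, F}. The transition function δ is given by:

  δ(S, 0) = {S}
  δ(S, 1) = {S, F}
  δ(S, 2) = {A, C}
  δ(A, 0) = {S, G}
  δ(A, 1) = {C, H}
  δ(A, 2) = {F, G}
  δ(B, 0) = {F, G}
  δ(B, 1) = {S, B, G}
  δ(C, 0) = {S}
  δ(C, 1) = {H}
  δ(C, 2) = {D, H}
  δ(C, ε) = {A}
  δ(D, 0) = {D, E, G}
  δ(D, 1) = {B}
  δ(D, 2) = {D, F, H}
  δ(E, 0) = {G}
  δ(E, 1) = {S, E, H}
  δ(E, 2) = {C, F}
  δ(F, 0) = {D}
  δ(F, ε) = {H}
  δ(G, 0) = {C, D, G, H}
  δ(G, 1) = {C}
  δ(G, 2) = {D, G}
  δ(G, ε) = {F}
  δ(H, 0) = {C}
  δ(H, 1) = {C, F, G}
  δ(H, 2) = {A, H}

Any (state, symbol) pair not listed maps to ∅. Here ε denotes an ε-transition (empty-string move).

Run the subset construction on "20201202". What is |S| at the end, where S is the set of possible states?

Start in {S}.
Read '2': S→{A, C}; now {A, C}.
Read '0': A→{S, G}, C→{S}; union {S, G}; ε-closure = {S, F, G, H}.
Read '2': S→{A, C}, F→∅, G→{D, G}, H→{A, H}; union {A, C, D, G, H}; ε-closure = {A, C, D, F, G, H}.
Read '0': A→{S, G}, C→{S}, D→{D, E, G}, F→{D}, G→{C, D, G, H}, H→{C}; union {S, C, D, E, G, H}; ε-closure = {S, A, C, D, E, F, G, H}.
Read '1': S→{S, F}, A→{C, H}, C→{H}, D→{B}, E→{S, E, H}, F→∅, G→{C}, H→{C, F, G}; union {S, B, C, E, F, G, H}; ε-closure = {S, A, B, C, E, F, G, H}.
Read '2': S→{A, C}, A→{F, G}, B→∅, C→{D, H}, E→{C, F}, F→∅, G→{D, G}, H→{A, H}; now {A, C, D, F, G, H}.
Read '0': A→{S, G}, C→{S}, D→{D, E, G}, F→{D}, G→{C, D, G, H}, H→{C}; union {S, C, D, E, G, H}; ε-closure = {S, A, C, D, E, F, G, H}.
Read '2': S→{A, C}, A→{F, G}, C→{D, H}, D→{D, F, H}, E→{C, F}, F→∅, G→{D, G}, H→{A, H}; now {A, C, D, F, G, H}.
That set has 6 states.

6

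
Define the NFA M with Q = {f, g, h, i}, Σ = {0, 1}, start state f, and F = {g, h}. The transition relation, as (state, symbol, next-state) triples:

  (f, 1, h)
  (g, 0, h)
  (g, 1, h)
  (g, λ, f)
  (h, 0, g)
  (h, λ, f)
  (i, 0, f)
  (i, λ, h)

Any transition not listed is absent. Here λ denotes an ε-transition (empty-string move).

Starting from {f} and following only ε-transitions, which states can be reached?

{f}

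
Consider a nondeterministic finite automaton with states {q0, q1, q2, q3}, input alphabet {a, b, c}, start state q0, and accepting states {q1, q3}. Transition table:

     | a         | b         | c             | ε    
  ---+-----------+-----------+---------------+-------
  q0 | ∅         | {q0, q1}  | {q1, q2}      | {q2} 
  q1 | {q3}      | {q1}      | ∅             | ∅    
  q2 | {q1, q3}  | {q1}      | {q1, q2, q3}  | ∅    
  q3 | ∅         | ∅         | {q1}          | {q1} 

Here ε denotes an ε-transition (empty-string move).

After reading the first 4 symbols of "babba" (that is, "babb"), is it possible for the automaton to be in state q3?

Start: ε-closure({q0}) = {q0, q2}.
Read 'b': q0→{q0, q1}, q2→{q1}; union {q0, q1}; ε-closure = {q0, q1, q2}.
Read 'a': q0→∅, q1→{q3}, q2→{q1, q3}; now {q1, q3}.
Read 'b': q1→{q1}, q3→∅; now {q1}.
Read 'b': q1→{q1}; now {q1}.
State q3 is not in {q1}.

No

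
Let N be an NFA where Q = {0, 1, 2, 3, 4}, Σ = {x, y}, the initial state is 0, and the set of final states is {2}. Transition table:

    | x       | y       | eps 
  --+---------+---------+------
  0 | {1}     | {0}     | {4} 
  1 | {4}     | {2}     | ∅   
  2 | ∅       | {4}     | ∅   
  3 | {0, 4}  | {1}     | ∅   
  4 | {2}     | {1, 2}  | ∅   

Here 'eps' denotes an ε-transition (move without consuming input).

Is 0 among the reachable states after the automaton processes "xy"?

No

Start: ε-closure({0}) = {0, 4}.
Read 'x': {0, 4} → {1, 2}.
Read 'y': {1, 2} → {2, 4}.
State 0 is not in {2, 4}.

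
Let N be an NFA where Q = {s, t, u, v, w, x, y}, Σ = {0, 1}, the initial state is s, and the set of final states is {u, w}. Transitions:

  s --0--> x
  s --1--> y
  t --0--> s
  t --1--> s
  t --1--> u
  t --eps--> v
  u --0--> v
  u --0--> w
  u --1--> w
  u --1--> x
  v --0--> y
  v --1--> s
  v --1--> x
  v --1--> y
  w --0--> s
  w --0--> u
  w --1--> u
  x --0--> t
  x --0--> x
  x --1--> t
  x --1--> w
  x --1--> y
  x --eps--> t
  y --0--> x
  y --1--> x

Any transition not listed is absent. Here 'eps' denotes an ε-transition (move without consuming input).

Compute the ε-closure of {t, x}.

Begin with {t, x}.
ε-move t → v; add v.

{t, v, x}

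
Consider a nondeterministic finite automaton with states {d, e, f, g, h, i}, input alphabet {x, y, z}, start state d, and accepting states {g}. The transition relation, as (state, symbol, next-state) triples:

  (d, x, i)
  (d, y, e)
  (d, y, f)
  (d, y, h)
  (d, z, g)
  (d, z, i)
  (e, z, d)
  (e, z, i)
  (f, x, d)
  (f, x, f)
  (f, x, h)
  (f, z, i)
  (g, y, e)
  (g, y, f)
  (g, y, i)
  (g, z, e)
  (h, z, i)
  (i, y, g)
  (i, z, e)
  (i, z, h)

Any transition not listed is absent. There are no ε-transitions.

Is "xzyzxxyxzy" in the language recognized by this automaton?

Start in {d}.
Read 'x': d→{i}; now {i}.
Read 'z': i→{e, h}; now {e, h}.
Read 'y': e→∅, h→∅; now ∅.
The set is empty and remains empty for the remaining 7 symbols.
The final set ∅ contains no accepting state.

No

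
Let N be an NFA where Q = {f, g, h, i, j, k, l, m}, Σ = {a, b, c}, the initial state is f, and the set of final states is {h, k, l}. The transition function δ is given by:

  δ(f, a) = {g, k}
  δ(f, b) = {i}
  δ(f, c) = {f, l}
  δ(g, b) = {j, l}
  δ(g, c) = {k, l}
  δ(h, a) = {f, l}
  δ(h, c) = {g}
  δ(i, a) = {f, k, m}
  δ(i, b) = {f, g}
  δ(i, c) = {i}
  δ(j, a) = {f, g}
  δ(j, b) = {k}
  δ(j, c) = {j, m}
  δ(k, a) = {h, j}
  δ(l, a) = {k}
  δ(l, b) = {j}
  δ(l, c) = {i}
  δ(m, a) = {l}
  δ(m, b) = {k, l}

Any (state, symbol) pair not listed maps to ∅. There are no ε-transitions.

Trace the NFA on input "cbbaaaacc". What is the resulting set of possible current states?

{i, j, k, l, m}

Start in {f}.
Read 'c': f→{f, l}; now {f, l}.
Read 'b': f→{i}, l→{j}; now {i, j}.
Read 'b': i→{f, g}, j→{k}; now {f, g, k}.
Read 'a': f→{g, k}, g→∅, k→{h, j}; now {g, h, j, k}.
Read 'a': g→∅, h→{f, l}, j→{f, g}, k→{h, j}; now {f, g, h, j, l}.
Read 'a': f→{g, k}, g→∅, h→{f, l}, j→{f, g}, l→{k}; now {f, g, k, l}.
Read 'a': f→{g, k}, g→∅, k→{h, j}, l→{k}; now {g, h, j, k}.
Read 'c': g→{k, l}, h→{g}, j→{j, m}, k→∅; now {g, j, k, l, m}.
Read 'c': g→{k, l}, j→{j, m}, k→∅, l→{i}, m→∅; now {i, j, k, l, m}.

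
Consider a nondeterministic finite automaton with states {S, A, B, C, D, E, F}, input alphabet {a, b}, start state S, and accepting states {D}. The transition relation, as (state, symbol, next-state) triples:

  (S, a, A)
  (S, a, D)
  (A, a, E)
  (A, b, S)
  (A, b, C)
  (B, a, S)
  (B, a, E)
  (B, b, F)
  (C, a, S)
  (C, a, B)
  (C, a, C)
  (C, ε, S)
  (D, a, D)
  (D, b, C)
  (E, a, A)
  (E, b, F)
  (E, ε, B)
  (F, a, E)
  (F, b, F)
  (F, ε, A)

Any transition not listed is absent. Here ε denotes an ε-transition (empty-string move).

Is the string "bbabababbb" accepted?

Start in {S}.
Read 'b': S→∅; now ∅.
The set is empty and remains empty for the remaining 9 symbols.
The final set ∅ contains no accepting state.

No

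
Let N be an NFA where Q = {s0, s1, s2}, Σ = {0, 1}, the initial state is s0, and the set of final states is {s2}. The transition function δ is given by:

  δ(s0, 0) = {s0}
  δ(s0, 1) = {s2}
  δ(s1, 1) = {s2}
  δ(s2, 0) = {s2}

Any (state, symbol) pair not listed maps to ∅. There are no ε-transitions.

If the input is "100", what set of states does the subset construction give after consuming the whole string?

Start in {s0}.
Read '1': s0→{s2}; now {s2}.
Read '0': s2→{s2}; now {s2}.
Read '0': s2→{s2}; now {s2}.

{s2}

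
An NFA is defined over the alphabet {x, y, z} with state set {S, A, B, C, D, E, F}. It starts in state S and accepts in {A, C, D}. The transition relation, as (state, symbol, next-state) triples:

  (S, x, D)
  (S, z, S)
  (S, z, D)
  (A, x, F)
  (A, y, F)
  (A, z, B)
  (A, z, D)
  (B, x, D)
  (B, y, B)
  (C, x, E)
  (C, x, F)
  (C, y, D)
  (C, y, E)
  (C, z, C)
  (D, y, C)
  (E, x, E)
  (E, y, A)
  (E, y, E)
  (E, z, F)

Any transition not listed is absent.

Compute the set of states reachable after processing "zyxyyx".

{E, F}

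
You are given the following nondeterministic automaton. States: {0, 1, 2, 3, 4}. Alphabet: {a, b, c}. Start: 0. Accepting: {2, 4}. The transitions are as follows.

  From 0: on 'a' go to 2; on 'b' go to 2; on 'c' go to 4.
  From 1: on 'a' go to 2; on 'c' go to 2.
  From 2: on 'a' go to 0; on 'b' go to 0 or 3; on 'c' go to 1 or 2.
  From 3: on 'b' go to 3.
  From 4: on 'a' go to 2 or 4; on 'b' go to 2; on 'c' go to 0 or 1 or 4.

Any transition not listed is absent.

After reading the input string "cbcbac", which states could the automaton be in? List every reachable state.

{1, 2}

Start in {0}.
Read 'c': {0} → {4}.
Read 'b': {4} → {2}.
Read 'c': {2} → {1, 2}.
Read 'b': {1, 2} → {0, 3}.
Read 'a': {0, 3} → {2}.
Read 'c': {2} → {1, 2}.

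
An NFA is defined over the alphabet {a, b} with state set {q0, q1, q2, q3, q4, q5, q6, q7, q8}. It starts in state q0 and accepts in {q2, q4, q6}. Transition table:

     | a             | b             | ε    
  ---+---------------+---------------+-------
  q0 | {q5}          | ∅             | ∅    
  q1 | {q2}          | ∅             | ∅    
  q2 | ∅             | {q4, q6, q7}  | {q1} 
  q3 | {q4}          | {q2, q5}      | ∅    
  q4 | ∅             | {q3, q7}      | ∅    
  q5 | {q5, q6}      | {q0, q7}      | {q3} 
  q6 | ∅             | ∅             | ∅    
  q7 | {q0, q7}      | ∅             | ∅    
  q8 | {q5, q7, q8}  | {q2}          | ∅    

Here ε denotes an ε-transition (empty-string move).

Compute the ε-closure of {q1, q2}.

{q1, q2}

Begin with {q1, q2}.
No ε-moves leave this set, so the closure equals the set itself.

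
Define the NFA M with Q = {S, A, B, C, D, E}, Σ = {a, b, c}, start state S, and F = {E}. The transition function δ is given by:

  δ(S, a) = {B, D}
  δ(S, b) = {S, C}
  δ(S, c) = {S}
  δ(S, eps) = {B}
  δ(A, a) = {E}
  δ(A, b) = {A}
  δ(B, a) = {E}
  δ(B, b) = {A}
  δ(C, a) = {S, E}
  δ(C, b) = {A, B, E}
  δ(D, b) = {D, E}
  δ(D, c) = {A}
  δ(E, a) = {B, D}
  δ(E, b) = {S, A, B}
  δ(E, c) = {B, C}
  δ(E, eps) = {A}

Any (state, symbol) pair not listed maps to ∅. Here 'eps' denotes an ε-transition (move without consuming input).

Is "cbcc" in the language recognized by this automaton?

No

Start: ε-closure({S}) = {S, B}.
Read 'c': S→{S}, B→∅; union {S}; ε-closure = {S, B}.
Read 'b': S→{S, C}, B→{A}; union {S, A, C}; ε-closure = {S, A, B, C}.
Read 'c': S→{S}, A→∅, B→∅, C→∅; union {S}; ε-closure = {S, B}.
Read 'c': S→{S}, B→∅; union {S}; ε-closure = {S, B}.
The final set {S, B} contains no accepting state.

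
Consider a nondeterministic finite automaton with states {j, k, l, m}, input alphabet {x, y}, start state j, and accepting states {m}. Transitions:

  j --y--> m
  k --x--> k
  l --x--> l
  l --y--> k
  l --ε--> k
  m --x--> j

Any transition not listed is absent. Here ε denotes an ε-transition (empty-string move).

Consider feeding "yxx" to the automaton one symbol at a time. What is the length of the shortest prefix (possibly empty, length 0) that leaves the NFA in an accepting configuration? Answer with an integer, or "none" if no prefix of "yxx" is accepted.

1

Start in {j}.
Read 'y': {j} → {m}.
None of the earlier sets intersect F, but {m} does.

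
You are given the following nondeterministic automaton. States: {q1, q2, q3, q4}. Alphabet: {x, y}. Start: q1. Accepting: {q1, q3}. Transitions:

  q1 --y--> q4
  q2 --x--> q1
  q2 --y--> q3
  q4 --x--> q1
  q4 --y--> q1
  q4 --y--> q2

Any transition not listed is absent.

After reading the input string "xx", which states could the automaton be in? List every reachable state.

∅

Start in {q1}.
Read 'x': {q1} → ∅.
The set is empty and remains empty for the remaining 1 symbol.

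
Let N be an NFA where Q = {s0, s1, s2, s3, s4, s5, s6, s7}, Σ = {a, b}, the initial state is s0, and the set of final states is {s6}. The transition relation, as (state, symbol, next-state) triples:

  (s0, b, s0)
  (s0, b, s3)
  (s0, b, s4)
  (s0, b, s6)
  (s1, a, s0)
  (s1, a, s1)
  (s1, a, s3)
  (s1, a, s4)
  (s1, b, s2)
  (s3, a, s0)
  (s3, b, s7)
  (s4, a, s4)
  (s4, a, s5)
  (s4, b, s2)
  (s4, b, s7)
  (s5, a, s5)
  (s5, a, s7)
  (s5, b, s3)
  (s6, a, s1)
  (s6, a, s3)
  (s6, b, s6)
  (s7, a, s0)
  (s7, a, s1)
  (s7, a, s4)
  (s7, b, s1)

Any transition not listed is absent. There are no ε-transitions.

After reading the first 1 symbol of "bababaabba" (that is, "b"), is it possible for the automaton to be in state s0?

Yes

Start in {s0}.
Read 'b': s0→{s0, s3, s4, s6}; now {s0, s3, s4, s6}.
State s0 is in {s0, s3, s4, s6}.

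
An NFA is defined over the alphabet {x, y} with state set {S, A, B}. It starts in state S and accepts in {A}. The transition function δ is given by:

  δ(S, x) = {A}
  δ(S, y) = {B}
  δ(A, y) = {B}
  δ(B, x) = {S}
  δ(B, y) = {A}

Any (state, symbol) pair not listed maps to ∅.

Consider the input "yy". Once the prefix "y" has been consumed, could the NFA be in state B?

Start in {S}.
Read 'y': S→{B}; now {B}.
State B is in {B}.

Yes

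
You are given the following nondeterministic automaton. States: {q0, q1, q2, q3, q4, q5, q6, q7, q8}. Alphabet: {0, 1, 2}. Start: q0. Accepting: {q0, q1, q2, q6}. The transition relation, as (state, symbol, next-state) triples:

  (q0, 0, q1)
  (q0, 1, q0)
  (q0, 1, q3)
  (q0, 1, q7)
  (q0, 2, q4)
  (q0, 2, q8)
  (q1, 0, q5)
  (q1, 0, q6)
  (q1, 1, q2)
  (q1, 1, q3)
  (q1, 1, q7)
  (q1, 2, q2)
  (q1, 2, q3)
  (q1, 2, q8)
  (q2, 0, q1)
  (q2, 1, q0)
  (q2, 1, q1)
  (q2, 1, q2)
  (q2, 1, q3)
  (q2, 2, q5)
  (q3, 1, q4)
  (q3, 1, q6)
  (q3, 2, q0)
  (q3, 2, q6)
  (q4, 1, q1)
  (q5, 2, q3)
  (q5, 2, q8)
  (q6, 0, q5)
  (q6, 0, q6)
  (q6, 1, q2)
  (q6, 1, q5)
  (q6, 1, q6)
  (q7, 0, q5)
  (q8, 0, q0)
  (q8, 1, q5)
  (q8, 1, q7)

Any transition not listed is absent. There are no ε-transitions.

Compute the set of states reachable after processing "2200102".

∅

Start in {q0}.
Read '2': q0→{q4, q8}; now {q4, q8}.
Read '2': q4→∅, q8→∅; now ∅.
The set is empty and remains empty for the remaining 5 symbols.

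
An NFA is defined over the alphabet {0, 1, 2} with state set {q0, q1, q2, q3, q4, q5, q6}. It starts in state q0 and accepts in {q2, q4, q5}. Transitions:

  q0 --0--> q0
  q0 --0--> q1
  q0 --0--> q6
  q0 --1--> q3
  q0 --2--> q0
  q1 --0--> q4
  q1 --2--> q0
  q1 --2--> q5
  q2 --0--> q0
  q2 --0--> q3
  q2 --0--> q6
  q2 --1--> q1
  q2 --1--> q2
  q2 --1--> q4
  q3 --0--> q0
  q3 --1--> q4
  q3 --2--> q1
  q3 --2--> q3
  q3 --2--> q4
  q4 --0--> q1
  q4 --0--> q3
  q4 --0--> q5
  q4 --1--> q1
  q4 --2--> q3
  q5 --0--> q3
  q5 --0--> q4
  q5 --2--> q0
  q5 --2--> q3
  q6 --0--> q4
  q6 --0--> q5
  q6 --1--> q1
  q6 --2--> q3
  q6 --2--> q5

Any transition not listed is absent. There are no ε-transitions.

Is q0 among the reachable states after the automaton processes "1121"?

No

Start in {q0}.
Read '1': {q0} → {q3}.
Read '1': {q3} → {q4}.
Read '2': {q4} → {q3}.
Read '1': {q3} → {q4}.
State q0 is not in {q4}.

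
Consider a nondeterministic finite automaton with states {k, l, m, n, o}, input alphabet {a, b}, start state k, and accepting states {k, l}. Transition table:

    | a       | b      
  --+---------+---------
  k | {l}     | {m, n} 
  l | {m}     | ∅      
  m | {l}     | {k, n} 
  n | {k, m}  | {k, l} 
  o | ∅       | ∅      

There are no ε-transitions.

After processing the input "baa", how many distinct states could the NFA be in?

2

Start in {k}.
Read 'b': {k} → {m, n}.
Read 'a': {m, n} → {k, l, m}.
Read 'a': {k, l, m} → {l, m}.
That set has 2 states.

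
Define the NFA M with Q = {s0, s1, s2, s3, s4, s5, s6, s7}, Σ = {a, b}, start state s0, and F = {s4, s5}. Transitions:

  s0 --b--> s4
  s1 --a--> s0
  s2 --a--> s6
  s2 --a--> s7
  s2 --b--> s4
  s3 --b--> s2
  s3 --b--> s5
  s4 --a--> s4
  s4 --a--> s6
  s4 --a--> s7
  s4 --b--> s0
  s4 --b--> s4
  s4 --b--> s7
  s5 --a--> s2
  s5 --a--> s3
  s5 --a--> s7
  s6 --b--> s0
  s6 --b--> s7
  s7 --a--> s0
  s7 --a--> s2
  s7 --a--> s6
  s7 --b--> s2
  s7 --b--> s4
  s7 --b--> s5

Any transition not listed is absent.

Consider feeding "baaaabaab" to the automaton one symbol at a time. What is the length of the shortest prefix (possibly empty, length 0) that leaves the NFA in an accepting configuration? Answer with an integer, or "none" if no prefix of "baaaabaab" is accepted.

1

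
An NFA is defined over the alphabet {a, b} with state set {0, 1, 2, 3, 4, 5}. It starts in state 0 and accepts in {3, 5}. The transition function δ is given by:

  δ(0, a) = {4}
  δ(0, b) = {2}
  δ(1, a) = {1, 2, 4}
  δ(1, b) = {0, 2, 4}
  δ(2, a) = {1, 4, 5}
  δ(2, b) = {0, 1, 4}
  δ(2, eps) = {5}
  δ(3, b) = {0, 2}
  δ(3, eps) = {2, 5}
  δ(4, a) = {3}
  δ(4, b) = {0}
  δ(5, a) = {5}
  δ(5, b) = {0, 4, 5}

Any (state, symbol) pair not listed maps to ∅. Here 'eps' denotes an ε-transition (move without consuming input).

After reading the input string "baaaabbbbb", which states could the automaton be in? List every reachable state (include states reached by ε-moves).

Start in {0}.
Read 'b': 0→{2}; union {2}; ε-closure = {2, 5}.
Read 'a': 2→{1, 4, 5}, 5→{5}; now {1, 4, 5}.
Read 'a': 1→{1, 2, 4}, 4→{3}, 5→{5}; now {1, 2, 3, 4, 5}.
Read 'a': 1→{1, 2, 4}, 2→{1, 4, 5}, 3→∅, 4→{3}, 5→{5}; now {1, 2, 3, 4, 5}.
Read 'a': 1→{1, 2, 4}, 2→{1, 4, 5}, 3→∅, 4→{3}, 5→{5}; now {1, 2, 3, 4, 5}.
Read 'b': 1→{0, 2, 4}, 2→{0, 1, 4}, 3→{0, 2}, 4→{0}, 5→{0, 4, 5}; now {0, 1, 2, 4, 5}.
Read 'b': 0→{2}, 1→{0, 2, 4}, 2→{0, 1, 4}, 4→{0}, 5→{0, 4, 5}; now {0, 1, 2, 4, 5}.
Read 'b': 0→{2}, 1→{0, 2, 4}, 2→{0, 1, 4}, 4→{0}, 5→{0, 4, 5}; now {0, 1, 2, 4, 5}.
Read 'b': 0→{2}, 1→{0, 2, 4}, 2→{0, 1, 4}, 4→{0}, 5→{0, 4, 5}; now {0, 1, 2, 4, 5}.
Read 'b': 0→{2}, 1→{0, 2, 4}, 2→{0, 1, 4}, 4→{0}, 5→{0, 4, 5}; now {0, 1, 2, 4, 5}.

{0, 1, 2, 4, 5}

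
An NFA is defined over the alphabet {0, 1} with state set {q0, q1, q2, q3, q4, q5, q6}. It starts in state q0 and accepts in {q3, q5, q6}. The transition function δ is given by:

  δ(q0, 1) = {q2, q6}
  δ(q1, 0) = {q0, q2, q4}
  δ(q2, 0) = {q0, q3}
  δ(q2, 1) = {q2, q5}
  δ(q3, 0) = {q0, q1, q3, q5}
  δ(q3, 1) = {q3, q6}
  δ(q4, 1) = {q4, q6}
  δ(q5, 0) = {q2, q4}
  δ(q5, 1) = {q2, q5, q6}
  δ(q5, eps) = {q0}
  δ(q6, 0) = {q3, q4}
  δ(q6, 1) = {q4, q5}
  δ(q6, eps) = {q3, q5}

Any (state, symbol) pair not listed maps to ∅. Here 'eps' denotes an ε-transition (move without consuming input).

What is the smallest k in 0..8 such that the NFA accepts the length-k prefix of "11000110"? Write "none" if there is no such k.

1

Start in {q0}.
Read '1': q0→{q2, q6}; union {q2, q6}; ε-closure = {q0, q2, q3, q5, q6}.
None of the earlier sets intersect F, but {q0, q2, q3, q5, q6} does.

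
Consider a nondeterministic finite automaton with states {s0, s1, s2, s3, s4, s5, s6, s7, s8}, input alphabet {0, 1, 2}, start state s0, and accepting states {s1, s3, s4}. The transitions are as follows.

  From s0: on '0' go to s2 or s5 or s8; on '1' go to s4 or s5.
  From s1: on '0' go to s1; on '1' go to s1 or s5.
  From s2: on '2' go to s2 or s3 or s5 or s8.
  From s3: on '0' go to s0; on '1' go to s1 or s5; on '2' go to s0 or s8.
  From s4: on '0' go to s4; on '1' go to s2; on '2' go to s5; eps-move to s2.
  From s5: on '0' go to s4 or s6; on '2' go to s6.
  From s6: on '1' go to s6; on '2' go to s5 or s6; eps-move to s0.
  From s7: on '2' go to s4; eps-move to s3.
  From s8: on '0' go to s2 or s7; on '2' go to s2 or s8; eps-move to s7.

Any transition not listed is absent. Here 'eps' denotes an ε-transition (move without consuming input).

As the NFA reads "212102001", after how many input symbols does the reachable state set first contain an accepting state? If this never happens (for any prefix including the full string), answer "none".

Start in {s0}.
Read '2': s0→∅; now ∅.
The set is empty and remains empty for the remaining 8 symbols.
No reachable set along the way intersects F.

none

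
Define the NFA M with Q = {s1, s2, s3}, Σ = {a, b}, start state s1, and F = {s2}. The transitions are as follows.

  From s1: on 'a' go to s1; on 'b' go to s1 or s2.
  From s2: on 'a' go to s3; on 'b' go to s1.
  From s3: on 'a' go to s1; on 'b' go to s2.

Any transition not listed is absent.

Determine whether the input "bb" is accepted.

Yes

Start in {s1}.
Read 'b': s1→{s1, s2}; now {s1, s2}.
Read 'b': s1→{s1, s2}, s2→{s1}; now {s1, s2}.
The final set {s1, s2} contains the accepting state s2.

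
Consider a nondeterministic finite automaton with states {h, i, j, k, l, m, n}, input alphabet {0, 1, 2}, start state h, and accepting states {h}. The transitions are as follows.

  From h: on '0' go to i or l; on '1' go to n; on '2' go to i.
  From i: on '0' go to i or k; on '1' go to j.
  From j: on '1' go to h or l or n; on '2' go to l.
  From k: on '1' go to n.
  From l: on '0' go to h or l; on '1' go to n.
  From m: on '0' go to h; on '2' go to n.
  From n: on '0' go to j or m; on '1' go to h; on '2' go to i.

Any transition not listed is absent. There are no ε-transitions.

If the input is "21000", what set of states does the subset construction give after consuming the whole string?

Start in {h}.
Read '2': {h} → {i}.
Read '1': {i} → {j}.
Read '0': {j} → ∅.
The set is empty and remains empty for the remaining 2 symbols.

∅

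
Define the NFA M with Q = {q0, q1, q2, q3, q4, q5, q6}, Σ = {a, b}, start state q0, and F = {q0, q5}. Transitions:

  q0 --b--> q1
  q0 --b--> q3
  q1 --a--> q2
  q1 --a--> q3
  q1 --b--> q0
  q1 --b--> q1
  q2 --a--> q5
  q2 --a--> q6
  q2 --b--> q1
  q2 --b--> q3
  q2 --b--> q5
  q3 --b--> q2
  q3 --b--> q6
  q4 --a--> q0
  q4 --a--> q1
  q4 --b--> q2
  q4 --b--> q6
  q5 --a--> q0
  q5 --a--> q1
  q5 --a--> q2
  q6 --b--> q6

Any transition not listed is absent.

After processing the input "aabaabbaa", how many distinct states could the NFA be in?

Start in {q0}.
Read 'a': {q0} → ∅.
The set is empty and remains empty for the remaining 8 symbols.
That set has 0 states.

0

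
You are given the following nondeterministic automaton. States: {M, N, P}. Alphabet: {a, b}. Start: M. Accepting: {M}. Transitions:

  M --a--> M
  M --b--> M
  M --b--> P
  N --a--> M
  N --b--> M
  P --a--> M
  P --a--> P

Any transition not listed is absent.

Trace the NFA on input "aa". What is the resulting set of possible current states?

Start in {M}.
Read 'a': {M} → {M}.
Read 'a': {M} → {M}.

{M}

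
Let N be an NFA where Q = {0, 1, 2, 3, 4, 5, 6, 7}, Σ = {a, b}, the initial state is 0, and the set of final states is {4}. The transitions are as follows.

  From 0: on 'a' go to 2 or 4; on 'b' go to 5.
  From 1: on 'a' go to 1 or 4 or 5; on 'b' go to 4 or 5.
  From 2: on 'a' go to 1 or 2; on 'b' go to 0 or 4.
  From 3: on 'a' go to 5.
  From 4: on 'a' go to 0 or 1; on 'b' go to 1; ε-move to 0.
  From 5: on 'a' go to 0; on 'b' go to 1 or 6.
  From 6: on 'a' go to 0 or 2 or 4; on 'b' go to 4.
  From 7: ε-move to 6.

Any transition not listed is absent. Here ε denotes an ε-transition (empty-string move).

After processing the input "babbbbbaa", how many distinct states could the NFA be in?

Start in {0}.
Read 'b': {0} → {5}.
Read 'a': {5} → {0}.
Read 'b': {0} → {5}.
Read 'b': {5} → {1, 6}.
Read 'b': {1, 6} → {0, 4, 5}.
Read 'b': {0, 4, 5} → {1, 5, 6}.
Read 'b': {1, 5, 6} → {0, 1, 4, 5, 6}.
Read 'a': {0, 1, 4, 5, 6} → {0, 1, 2, 4, 5}.
Read 'a': {0, 1, 2, 4, 5} → {0, 1, 2, 4, 5}.
That set has 5 states.

5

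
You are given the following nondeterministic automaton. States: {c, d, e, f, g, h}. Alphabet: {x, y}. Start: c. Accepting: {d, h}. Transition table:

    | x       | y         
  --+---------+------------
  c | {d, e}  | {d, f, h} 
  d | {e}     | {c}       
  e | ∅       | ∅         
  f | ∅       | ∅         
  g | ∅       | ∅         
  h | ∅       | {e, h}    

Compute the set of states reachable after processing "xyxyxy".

{c}

Start in {c}.
Read 'x': {c} → {d, e}.
Read 'y': {d, e} → {c}.
Read 'x': {c} → {d, e}.
Read 'y': {d, e} → {c}.
Read 'x': {c} → {d, e}.
Read 'y': {d, e} → {c}.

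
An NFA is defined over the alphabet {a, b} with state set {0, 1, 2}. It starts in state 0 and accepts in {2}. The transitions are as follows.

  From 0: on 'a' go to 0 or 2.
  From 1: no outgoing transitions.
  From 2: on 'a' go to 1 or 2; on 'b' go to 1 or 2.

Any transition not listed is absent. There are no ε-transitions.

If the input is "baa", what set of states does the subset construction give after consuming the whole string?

∅

Start in {0}.
Read 'b': {0} → ∅.
The set is empty and remains empty for the remaining 2 symbols.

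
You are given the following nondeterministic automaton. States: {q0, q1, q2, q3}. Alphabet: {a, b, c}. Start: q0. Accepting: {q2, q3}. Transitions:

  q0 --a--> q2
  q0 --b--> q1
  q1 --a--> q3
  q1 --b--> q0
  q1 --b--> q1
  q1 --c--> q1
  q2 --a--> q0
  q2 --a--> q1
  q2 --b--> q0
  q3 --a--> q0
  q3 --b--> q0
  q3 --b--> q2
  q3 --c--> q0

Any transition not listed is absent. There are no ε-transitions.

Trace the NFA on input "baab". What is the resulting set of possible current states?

Start in {q0}.
Read 'b': {q0} → {q1}.
Read 'a': {q1} → {q3}.
Read 'a': {q3} → {q0}.
Read 'b': {q0} → {q1}.

{q1}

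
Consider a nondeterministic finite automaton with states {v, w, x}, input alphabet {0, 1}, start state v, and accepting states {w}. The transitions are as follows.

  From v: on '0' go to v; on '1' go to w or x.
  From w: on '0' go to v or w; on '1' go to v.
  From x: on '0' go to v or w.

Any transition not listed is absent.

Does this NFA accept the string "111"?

Yes

Start in {v}.
Read '1': {v} → {w, x}.
Read '1': {w, x} → {v}.
Read '1': {v} → {w, x}.
The final set {w, x} contains the accepting state w.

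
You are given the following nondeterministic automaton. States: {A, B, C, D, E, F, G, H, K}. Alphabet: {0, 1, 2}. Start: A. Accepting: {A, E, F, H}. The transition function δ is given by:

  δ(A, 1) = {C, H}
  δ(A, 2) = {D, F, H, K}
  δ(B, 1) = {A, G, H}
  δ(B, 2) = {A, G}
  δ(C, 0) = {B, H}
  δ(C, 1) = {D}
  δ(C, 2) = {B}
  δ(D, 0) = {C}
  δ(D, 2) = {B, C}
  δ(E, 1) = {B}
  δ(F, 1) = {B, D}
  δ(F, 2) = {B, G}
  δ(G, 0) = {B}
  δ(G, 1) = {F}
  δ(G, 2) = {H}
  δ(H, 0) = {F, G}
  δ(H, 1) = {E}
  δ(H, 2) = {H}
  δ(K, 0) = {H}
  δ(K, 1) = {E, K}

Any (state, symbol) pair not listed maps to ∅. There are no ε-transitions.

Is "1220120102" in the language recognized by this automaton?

Start in {A}.
Read '1': A→{C, H}; now {C, H}.
Read '2': C→{B}, H→{H}; now {B, H}.
Read '2': B→{A, G}, H→{H}; now {A, G, H}.
Read '0': A→∅, G→{B}, H→{F, G}; now {B, F, G}.
Read '1': B→{A, G, H}, F→{B, D}, G→{F}; now {A, B, D, F, G, H}.
Read '2': A→{D, F, H, K}, B→{A, G}, D→{B, C}, F→{B, G}, G→{H}, H→{H}; now {A, B, C, D, F, G, H, K}.
Read '0': A→∅, B→∅, C→{B, H}, D→{C}, F→∅, G→{B}, H→{F, G}, K→{H}; now {B, C, F, G, H}.
Read '1': B→{A, G, H}, C→{D}, F→{B, D}, G→{F}, H→{E}; now {A, B, D, E, F, G, H}.
Read '0': A→∅, B→∅, D→{C}, E→∅, F→∅, G→{B}, H→{F, G}; now {B, C, F, G}.
Read '2': B→{A, G}, C→{B}, F→{B, G}, G→{H}; now {A, B, G, H}.
The final set {A, B, G, H} contains the accepting states A, H.

Yes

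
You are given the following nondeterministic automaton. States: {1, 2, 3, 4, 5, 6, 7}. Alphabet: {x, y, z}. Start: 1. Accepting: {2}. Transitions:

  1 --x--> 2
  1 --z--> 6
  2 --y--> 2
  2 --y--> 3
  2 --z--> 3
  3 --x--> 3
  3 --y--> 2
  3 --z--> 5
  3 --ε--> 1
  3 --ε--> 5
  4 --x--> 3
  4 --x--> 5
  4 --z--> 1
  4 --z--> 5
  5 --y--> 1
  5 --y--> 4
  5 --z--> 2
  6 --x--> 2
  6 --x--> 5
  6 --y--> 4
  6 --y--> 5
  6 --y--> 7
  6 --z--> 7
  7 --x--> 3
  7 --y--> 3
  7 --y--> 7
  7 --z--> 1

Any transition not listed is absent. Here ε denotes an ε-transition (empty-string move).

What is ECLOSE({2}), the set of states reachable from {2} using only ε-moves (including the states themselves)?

Begin with {2}.
No ε-moves leave this set, so the closure equals the set itself.

{2}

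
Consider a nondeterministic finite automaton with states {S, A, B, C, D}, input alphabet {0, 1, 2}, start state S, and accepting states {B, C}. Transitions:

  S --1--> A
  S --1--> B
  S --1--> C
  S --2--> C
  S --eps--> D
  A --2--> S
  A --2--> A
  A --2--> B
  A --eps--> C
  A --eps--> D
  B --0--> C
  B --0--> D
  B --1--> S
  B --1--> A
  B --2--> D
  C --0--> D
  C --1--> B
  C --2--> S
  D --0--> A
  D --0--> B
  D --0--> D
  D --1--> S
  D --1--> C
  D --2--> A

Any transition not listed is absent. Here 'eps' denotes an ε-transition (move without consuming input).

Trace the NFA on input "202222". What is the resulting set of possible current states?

{S, A, B, C, D}

Start: ε-closure({S}) = {S, D}.
Read '2': S→{C}, D→{A}; union {A, C}; ε-closure = {A, C, D}.
Read '0': A→∅, C→{D}, D→{A, B, D}; union {A, B, D}; ε-closure = {A, B, C, D}.
Read '2': A→{S, A, B}, B→{D}, C→{S}, D→{A}; union {S, A, B, D}; ε-closure = {S, A, B, C, D}.
Read '2': S→{C}, A→{S, A, B}, B→{D}, C→{S}, D→{A}; now {S, A, B, C, D}.
Read '2': S→{C}, A→{S, A, B}, B→{D}, C→{S}, D→{A}; now {S, A, B, C, D}.
Read '2': S→{C}, A→{S, A, B}, B→{D}, C→{S}, D→{A}; now {S, A, B, C, D}.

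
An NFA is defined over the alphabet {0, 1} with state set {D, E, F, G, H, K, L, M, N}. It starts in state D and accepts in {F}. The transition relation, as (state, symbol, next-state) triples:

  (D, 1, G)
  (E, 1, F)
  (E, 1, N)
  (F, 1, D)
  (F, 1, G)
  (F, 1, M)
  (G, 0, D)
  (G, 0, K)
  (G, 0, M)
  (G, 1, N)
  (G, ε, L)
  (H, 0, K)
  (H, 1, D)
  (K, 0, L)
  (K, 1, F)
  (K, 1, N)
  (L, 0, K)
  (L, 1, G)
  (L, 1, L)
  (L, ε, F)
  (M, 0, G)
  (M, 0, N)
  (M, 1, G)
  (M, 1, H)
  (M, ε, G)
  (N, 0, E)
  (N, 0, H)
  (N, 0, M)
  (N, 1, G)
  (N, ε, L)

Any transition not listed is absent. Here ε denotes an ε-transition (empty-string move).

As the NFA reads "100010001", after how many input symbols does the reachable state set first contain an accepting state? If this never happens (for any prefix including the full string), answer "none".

1

Start in {D}.
Read '1': {D} → {F, G, L}.
None of the earlier sets intersect F, but {F, G, L} does.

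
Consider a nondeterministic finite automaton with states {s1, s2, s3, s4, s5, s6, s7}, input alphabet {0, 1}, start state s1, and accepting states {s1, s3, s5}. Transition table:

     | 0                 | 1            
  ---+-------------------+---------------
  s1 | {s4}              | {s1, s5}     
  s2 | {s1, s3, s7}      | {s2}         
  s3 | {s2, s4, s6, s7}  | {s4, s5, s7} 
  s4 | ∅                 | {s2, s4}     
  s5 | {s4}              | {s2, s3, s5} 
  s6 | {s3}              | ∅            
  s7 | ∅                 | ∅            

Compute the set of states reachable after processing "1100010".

Start in {s1}.
Read '1': {s1} → {s1, s5}.
Read '1': {s1, s5} → {s1, s2, s3, s5}.
Read '0': {s1, s2, s3, s5} → {s1, s2, s3, s4, s6, s7}.
Read '0': {s1, s2, s3, s4, s6, s7} → {s1, s2, s3, s4, s6, s7}.
Read '0': {s1, s2, s3, s4, s6, s7} → {s1, s2, s3, s4, s6, s7}.
Read '1': {s1, s2, s3, s4, s6, s7} → {s1, s2, s4, s5, s7}.
Read '0': {s1, s2, s4, s5, s7} → {s1, s3, s4, s7}.

{s1, s3, s4, s7}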